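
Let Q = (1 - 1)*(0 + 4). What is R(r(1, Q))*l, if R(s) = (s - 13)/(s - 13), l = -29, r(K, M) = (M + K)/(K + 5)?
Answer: -29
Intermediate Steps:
Q = 0 (Q = 0*4 = 0)
r(K, M) = (K + M)/(5 + K)
R(s) = 1 (R(s) = (-13 + s)/(-13 + s) = 1)
R(r(1, Q))*l = 1*(-29) = -29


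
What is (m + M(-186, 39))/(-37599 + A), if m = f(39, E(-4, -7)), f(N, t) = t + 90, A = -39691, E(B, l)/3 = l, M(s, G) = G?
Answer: -54/38645 ≈ -0.0013973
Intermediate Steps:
E(B, l) = 3*l
f(N, t) = 90 + t
m = 69 (m = 90 + 3*(-7) = 90 - 21 = 69)
(m + M(-186, 39))/(-37599 + A) = (69 + 39)/(-37599 - 39691) = 108/(-77290) = 108*(-1/77290) = -54/38645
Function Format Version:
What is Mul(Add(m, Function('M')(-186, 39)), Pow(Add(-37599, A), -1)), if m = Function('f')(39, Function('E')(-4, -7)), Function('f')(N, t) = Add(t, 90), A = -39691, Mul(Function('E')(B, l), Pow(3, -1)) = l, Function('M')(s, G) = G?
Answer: Rational(-54, 38645) ≈ -0.0013973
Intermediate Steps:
Function('E')(B, l) = Mul(3, l)
Function('f')(N, t) = Add(90, t)
m = 69 (m = Add(90, Mul(3, -7)) = Add(90, -21) = 69)
Mul(Add(m, Function('M')(-186, 39)), Pow(Add(-37599, A), -1)) = Mul(Add(69, 39), Pow(Add(-37599, -39691), -1)) = Mul(108, Pow(-77290, -1)) = Mul(108, Rational(-1, 77290)) = Rational(-54, 38645)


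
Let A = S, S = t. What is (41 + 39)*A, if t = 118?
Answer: 9440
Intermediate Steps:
S = 118
A = 118
(41 + 39)*A = (41 + 39)*118 = 80*118 = 9440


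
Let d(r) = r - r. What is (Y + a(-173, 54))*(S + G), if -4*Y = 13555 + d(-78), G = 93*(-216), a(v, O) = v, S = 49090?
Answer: -206595747/2 ≈ -1.0330e+8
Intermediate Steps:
d(r) = 0
G = -20088
Y = -13555/4 (Y = -(13555 + 0)/4 = -¼*13555 = -13555/4 ≈ -3388.8)
(Y + a(-173, 54))*(S + G) = (-13555/4 - 173)*(49090 - 20088) = -14247/4*29002 = -206595747/2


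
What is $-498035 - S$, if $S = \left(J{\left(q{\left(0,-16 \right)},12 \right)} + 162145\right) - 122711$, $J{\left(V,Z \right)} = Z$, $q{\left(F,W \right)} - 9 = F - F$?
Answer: $-537481$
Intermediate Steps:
$q{\left(F,W \right)} = 9$ ($q{\left(F,W \right)} = 9 + \left(F - F\right) = 9 + 0 = 9$)
$S = 39446$ ($S = \left(12 + 162145\right) - 122711 = 162157 - 122711 = 39446$)
$-498035 - S = -498035 - 39446 = -537481$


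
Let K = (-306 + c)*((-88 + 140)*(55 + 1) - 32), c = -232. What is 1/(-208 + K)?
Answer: -1/1549648 ≈ -6.4531e-7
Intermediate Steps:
K = -1549440 (K = (-306 - 232)*((-88 + 140)*(55 + 1) - 32) = -538*(52*56 - 32) = -538*(2912 - 32) = -538*2880 = -1549440)
1/(-208 + K) = 1/(-208 - 1549440) = 1/(-1549648) = -1/1549648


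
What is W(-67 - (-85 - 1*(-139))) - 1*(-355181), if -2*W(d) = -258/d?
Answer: 42976772/121 ≈ 3.5518e+5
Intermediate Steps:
W(d) = 129/d (W(d) = -(-129)/d = 129/d)
W(-67 - (-85 - 1*(-139))) - 1*(-355181) = 129/(-67 - (-85 - 1*(-139))) - 1*(-355181) = 129/(-67 - (-85 + 139)) + 355181 = 129/(-67 - 1*54) + 355181 = 129/(-67 - 54) + 355181 = 129/(-121) + 355181 = 129*(-1/121) + 355181 = -129/121 + 355181 = 42976772/121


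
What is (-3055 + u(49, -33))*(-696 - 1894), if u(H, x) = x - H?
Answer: 8124830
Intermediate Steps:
(-3055 + u(49, -33))*(-696 - 1894) = (-3055 + (-33 - 1*49))*(-696 - 1894) = (-3055 + (-33 - 49))*(-2590) = (-3055 - 82)*(-2590) = -3137*(-2590) = 8124830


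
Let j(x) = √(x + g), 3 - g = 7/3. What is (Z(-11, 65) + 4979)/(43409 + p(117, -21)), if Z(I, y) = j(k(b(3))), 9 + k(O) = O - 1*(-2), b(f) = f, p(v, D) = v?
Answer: 4979/43526 + I*√30/130578 ≈ 0.11439 + 4.1946e-5*I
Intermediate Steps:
g = ⅔ (g = 3 - 7/3 = ⅔ ≈ 0.66667)
k(O) = -7 + O (k(O) = -9 + (O - 1*(-2)) = -9 + (O + 2) = -9 + (2 + O) = -7 + O)
j(x) = √(⅔ + x) (j(x) = √(x + ⅔) = √(⅔ + x))
Z(I, y) = I*√30/3 (Z(I, y) = √(6 + 9*(-7 + 3))/3 = √(6 + 9*(-4))/3 = √(6 - 36)/3 = √(-30)/3 = (I*√30)/3 = I*√30/3)
(Z(-11, 65) + 4979)/(43409 + p(117, -21)) = (I*√30/3 + 4979)/(43409 + 117) = (4979 + I*√30/3)/43526 = (4979 + I*√30/3)*(1/43526) = 4979/43526 + I*√30/130578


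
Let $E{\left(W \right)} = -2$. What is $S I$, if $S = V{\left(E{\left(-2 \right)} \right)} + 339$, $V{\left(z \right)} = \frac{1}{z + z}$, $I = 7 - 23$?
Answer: $-5420$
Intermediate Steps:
$I = -16$ ($I = 7 - 23 = -16$)
$V{\left(z \right)} = \frac{1}{2 z}$
$S = \frac{1355}{4}$ ($S = \frac{1}{2 \left(-2\right)} + 339 = \frac{1}{2} \left(- \frac{1}{2}\right) + 339 = - \frac{1}{4} + 339 = \frac{1355}{4} \approx 338.75$)
$S I = \frac{1355}{4} \left(-16\right) = -5420$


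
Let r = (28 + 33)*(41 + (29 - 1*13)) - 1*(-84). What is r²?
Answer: 12680721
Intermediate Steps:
r = 3561 (r = 61*(41 + (29 - 13)) + 84 = 61*(41 + 16) + 84 = 61*57 + 84 = 3477 + 84 = 3561)
r² = 3561² = 12680721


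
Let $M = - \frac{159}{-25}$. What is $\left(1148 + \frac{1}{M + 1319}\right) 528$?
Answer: $\frac{10041994248}{16567} \approx 6.0614 \cdot 10^{5}$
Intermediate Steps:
$M = \frac{159}{25}$ ($M = \left(-159\right) \left(- \frac{1}{25}\right) = \frac{159}{25} \approx 6.36$)
$\left(1148 + \frac{1}{M + 1319}\right) 528 = \left(1148 + \frac{1}{\frac{159}{25} + 1319}\right) 528 = \left(1148 + \frac{1}{\frac{33134}{25}}\right) 528 = \left(1148 + \frac{25}{33134}\right) 528 = \frac{38037857}{33134} \cdot 528 = \frac{10041994248}{16567}$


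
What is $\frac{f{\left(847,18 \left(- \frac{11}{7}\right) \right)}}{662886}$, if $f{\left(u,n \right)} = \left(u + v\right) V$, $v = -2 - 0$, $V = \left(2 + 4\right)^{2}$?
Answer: $\frac{1690}{36827} \approx 0.04589$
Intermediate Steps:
$V = 36$ ($V = 6^{2} = 36$)
$v = -2$ ($v = -2 + 0 = -2$)
$f{\left(u,n \right)} = -72 + 36 u$ ($f{\left(u,n \right)} = \left(u - 2\right) 36 = \left(-2 + u\right) 36 = -72 + 36 u$)
$\frac{f{\left(847,18 \left(- \frac{11}{7}\right) \right)}}{662886} = \frac{-72 + 36 \cdot 847}{662886} = \left(-72 + 30492\right) \frac{1}{662886} = 30420 \cdot \frac{1}{662886} = \frac{1690}{36827}$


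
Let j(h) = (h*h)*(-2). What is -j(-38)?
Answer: 2888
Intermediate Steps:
j(h) = -2*h² (j(h) = h²*(-2) = -2*h²)
-j(-38) = -(-2)*(-38)² = -(-2)*1444 = -1*(-2888) = 2888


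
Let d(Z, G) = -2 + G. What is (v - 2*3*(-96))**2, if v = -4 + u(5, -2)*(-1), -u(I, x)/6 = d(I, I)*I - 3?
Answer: 414736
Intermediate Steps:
u(I, x) = 18 - 6*I*(-2 + I) (u(I, x) = -6*((-2 + I)*I - 3) = -6*(I*(-2 + I) - 3) = -6*(-3 + I*(-2 + I)) = 18 - 6*I*(-2 + I))
v = 68 (v = -4 + (18 - 6*5*(-2 + 5))*(-1) = -4 + (18 - 6*5*3)*(-1) = -4 + (18 - 90)*(-1) = -4 - 72*(-1) = -4 + 72 = 68)
(v - 2*3*(-96))**2 = (68 - 2*3*(-96))**2 = (68 - 6*(-96))**2 = (68 + 576)**2 = 644**2 = 414736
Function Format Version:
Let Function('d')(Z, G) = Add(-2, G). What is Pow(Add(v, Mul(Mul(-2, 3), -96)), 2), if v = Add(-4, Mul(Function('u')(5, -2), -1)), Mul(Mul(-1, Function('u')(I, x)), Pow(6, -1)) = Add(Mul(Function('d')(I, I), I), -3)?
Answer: 414736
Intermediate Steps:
Function('u')(I, x) = Add(18, Mul(-6, I, Add(-2, I))) (Function('u')(I, x) = Mul(-6, Add(Mul(Add(-2, I), I), -3)) = Mul(-6, Add(Mul(I, Add(-2, I)), -3)) = Mul(-6, Add(-3, Mul(I, Add(-2, I)))) = Add(18, Mul(-6, I, Add(-2, I))))
v = 68 (v = Add(-4, Mul(Add(18, Mul(-6, 5, Add(-2, 5))), -1)) = Add(-4, Mul(Add(18, Mul(-6, 5, 3)), -1)) = Add(-4, Mul(Add(18, -90), -1)) = Add(-4, Mul(-72, -1)) = Add(-4, 72) = 68)
Pow(Add(v, Mul(Mul(-2, 3), -96)), 2) = Pow(Add(68, Mul(Mul(-2, 3), -96)), 2) = Pow(Add(68, Mul(-6, -96)), 2) = Pow(Add(68, 576), 2) = Pow(644, 2) = 414736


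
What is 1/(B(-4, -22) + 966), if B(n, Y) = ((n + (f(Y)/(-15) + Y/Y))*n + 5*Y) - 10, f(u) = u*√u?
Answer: 8775/7536694 + 30*I*√22/3768347 ≈ 0.0011643 + 3.7341e-5*I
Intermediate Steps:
f(u) = u^(3/2)
B(n, Y) = -10 + 5*Y + n*(1 + n - Y^(3/2)/15) (B(n, Y) = ((n + (Y^(3/2)/(-15) + Y/Y))*n + 5*Y) - 10 = ((n + (Y^(3/2)*(-1/15) + 1))*n + 5*Y) - 10 = ((n + (-Y^(3/2)/15 + 1))*n + 5*Y) - 10 = ((n + (1 - Y^(3/2)/15))*n + 5*Y) - 10 = ((1 + n - Y^(3/2)/15)*n + 5*Y) - 10 = (n*(1 + n - Y^(3/2)/15) + 5*Y) - 10 = (5*Y + n*(1 + n - Y^(3/2)/15)) - 10 = -10 + 5*Y + n*(1 + n - Y^(3/2)/15))
1/(B(-4, -22) + 966) = 1/((-10 - 4 + (-4)² + 5*(-22) - 1/15*(-4)*(-22)^(3/2)) + 966) = 1/((-10 - 4 + 16 - 110 - 1/15*(-4)*(-22*I*√22)) + 966) = 1/((-10 - 4 + 16 - 110 - 88*I*√22/15) + 966) = 1/((-108 - 88*I*√22/15) + 966) = 1/(858 - 88*I*√22/15)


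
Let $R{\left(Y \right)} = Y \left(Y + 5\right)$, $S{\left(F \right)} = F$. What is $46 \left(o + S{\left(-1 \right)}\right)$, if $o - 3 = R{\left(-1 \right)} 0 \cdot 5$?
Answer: $92$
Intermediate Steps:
$R{\left(Y \right)} = Y \left(5 + Y\right)$
$o = 3$ ($o = 3 + - (5 - 1) 0 \cdot 5 = 3 + \left(-1\right) 4 \cdot 0 \cdot 5 = 3 + \left(-4\right) 0 \cdot 5 = 3 + 0 \cdot 5 = 3 + 0 = 3$)
$46 \left(o + S{\left(-1 \right)}\right) = 46 \left(3 - 1\right) = 46 \cdot 2 = 92$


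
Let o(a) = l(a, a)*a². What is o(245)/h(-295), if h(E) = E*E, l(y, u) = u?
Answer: 588245/3481 ≈ 168.99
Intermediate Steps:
h(E) = E²
o(a) = a³ (o(a) = a*a² = a³)
o(245)/h(-295) = 245³/((-295)²) = 14706125/87025 = 14706125*(1/87025) = 588245/3481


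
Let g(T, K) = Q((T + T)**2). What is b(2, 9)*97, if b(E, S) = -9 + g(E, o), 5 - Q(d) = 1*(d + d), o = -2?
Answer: -3492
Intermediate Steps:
Q(d) = 5 - 2*d (Q(d) = 5 - (d + d) = 5 - 2*d)
g(T, K) = 5 - 8*T**2 (g(T, K) = 5 - 2*(T + T)**2 = 5 - 2*4*T**2 = 5 - 8*T**2)
b(E, S) = -4 - 8*E**2 (b(E, S) = -9 + (5 - 8*E**2) = -4 - 8*E**2)
b(2, 9)*97 = (-4 - 8*2**2)*97 = (-4 - 8*4)*97 = (-4 - 32)*97 = -36*97 = -3492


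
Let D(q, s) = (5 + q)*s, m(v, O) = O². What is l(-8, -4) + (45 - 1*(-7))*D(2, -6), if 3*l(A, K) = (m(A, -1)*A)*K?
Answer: -6520/3 ≈ -2173.3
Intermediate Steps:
D(q, s) = s*(5 + q)
l(A, K) = A*K/3 (l(A, K) = (((-1)²*A)*K)/3 = ((1*A)*K)/3 = (A*K)/3 = A*K/3)
l(-8, -4) + (45 - 1*(-7))*D(2, -6) = (⅓)*(-8)*(-4) + (45 - 1*(-7))*(-6*(5 + 2)) = 32/3 + (45 + 7)*(-6*7) = 32/3 + 52*(-42) = 32/3 - 2184 = -6520/3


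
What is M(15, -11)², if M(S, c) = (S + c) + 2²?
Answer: 64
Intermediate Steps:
M(S, c) = 4 + S + c (M(S, c) = (S + c) + 4 = 4 + S + c)
M(15, -11)² = (4 + 15 - 11)² = 8² = 64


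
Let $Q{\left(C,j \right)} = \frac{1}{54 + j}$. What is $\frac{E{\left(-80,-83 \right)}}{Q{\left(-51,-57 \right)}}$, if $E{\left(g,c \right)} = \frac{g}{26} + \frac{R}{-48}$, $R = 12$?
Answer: $\frac{519}{52} \approx 9.9808$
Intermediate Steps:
$E{\left(g,c \right)} = - \frac{1}{4} + \frac{g}{26}$ ($E{\left(g,c \right)} = \frac{g}{26} + \frac{12}{-48} = g \frac{1}{26} + 12 \left(- \frac{1}{48}\right) = \frac{g}{26} - \frac{1}{4} = - \frac{1}{4} + \frac{g}{26}$)
$\frac{E{\left(-80,-83 \right)}}{Q{\left(-51,-57 \right)}} = \frac{- \frac{1}{4} + \frac{1}{26} \left(-80\right)}{\frac{1}{54 - 57}} = \frac{- \frac{1}{4} - \frac{40}{13}}{\frac{1}{-3}} = - \frac{173}{52 \left(- \frac{1}{3}\right)} = \left(- \frac{173}{52}\right) \left(-3\right) = \frac{519}{52}$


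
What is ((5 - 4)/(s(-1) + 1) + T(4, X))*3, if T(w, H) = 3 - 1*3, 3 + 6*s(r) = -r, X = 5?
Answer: 9/2 ≈ 4.5000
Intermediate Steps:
s(r) = -½ - r/6 (s(r) = -½ + (-r)/6 = -½ - r/6)
T(w, H) = 0 (T(w, H) = 3 - 3 = 0)
((5 - 4)/(s(-1) + 1) + T(4, X))*3 = ((5 - 4)/((-½ - ⅙*(-1)) + 1) + 0)*3 = (1/((-½ + ⅙) + 1) + 0)*3 = (1/(-⅓ + 1) + 0)*3 = (1/(⅔) + 0)*3 = (1*(3/2) + 0)*3 = (3/2 + 0)*3 = (3/2)*3 = 9/2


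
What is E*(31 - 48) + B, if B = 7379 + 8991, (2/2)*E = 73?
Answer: 15129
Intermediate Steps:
E = 73
B = 16370
E*(31 - 48) + B = 73*(31 - 48) + 16370 = 73*(-17) + 16370 = -1241 + 16370 = 15129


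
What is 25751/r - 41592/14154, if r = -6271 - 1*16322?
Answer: -217361285/53296887 ≈ -4.0783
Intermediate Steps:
r = -22593 (r = -6271 - 16322 = -22593)
25751/r - 41592/14154 = 25751/(-22593) - 41592/14154 = 25751*(-1/22593) - 41592*1/14154 = -25751/22593 - 6932/2359 = -217361285/53296887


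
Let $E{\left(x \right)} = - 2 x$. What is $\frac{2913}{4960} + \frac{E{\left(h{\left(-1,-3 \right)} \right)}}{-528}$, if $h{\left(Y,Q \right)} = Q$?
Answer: $\frac{31423}{54560} \approx 0.57593$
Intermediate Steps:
$\frac{2913}{4960} + \frac{E{\left(h{\left(-1,-3 \right)} \right)}}{-528} = \frac{2913}{4960} + \frac{\left(-2\right) \left(-3\right)}{-528} = 2913 \cdot \frac{1}{4960} + 6 \left(- \frac{1}{528}\right) = \frac{2913}{4960} - \frac{1}{88} = \frac{31423}{54560}$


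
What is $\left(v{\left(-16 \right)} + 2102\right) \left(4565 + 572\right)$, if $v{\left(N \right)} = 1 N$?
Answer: $10715782$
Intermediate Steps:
$v{\left(N \right)} = N$
$\left(v{\left(-16 \right)} + 2102\right) \left(4565 + 572\right) = \left(-16 + 2102\right) \left(4565 + 572\right) = 2086 \cdot 5137 = 10715782$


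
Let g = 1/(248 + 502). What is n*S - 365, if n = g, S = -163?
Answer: -273913/750 ≈ -365.22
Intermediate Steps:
g = 1/750 ≈ 0.0013333
n = 1/750 ≈ 0.0013333
n*S - 365 = (1/750)*(-163) - 365 = -163/750 - 365 = -273913/750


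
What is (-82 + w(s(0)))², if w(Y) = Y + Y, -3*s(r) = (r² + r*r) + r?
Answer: 6724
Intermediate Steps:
s(r) = -2*r²/3 - r/3 (s(r) = -((r² + r*r) + r)/3 = -((r² + r²) + r)/3 = -(2*r² + r)/3 = -(r + 2*r²)/3 = -2*r²/3 - r/3)
w(Y) = 2*Y
(-82 + w(s(0)))² = (-82 + 2*(-⅓*0*(1 + 2*0)))² = (-82 + 2*(-⅓*0*(1 + 0)))² = (-82 + 2*(-⅓*0*1))² = (-82 + 2*0)² = (-82 + 0)² = (-82)² = 6724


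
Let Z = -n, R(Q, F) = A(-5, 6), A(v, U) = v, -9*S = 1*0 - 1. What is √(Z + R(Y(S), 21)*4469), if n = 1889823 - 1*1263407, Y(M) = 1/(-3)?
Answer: I*√648761 ≈ 805.46*I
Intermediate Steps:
S = ⅑ (S = -(1*0 - 1)/9 = -(0 - 1)/9 = -⅑*(-1) = ⅑ ≈ 0.11111)
Y(M) = -⅓
n = 626416 (n = 1889823 - 1263407 = 626416)
R(Q, F) = -5
Z = -626416 (Z = -1*626416 = -626416)
√(Z + R(Y(S), 21)*4469) = √(-626416 - 5*4469) = √(-626416 - 22345) = √(-648761) = I*√648761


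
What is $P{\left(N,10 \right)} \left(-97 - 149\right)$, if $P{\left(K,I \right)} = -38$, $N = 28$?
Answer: $9348$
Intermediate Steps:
$P{\left(N,10 \right)} \left(-97 - 149\right) = - 38 \left(-97 - 149\right) = \left(-38\right) \left(-246\right) = 9348$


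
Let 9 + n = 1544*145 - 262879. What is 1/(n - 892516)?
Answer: -1/931524 ≈ -1.0735e-6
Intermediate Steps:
n = -39008 (n = -9 + (1544*145 - 262879) = -9 + (223880 - 262879) = -9 - 38999 = -39008)
1/(n - 892516) = 1/(-39008 - 892516) = 1/(-931524) = -1/931524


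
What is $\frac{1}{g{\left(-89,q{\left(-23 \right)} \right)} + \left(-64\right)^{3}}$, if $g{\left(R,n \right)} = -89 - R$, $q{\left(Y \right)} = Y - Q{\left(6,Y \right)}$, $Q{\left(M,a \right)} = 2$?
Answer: $- \frac{1}{262144} \approx -3.8147 \cdot 10^{-6}$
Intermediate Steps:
$q{\left(Y \right)} = -2 + Y$ ($q{\left(Y \right)} = Y - 2 = -2 + Y$)
$\frac{1}{g{\left(-89,q{\left(-23 \right)} \right)} + \left(-64\right)^{3}} = \frac{1}{\left(-89 - -89\right) + \left(-64\right)^{3}} = \frac{1}{\left(-89 + 89\right) - 262144} = \frac{1}{0 - 262144} = \frac{1}{-262144} = - \frac{1}{262144}$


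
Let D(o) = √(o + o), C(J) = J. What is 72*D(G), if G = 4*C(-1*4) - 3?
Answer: 72*I*√38 ≈ 443.84*I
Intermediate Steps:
G = -19 (G = 4*(-1*4) - 3 = 4*(-4) - 3 = -16 - 3 = -19)
D(o) = √2*√o (D(o) = √(2*o) = √2*√o)
72*D(G) = 72*(√2*√(-19)) = 72*(√2*(I*√19)) = 72*(I*√38) = 72*I*√38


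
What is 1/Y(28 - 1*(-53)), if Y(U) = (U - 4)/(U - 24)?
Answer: 57/77 ≈ 0.74026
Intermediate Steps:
Y(U) = (-4 + U)/(-24 + U)
1/Y(28 - 1*(-53)) = 1/((-4 + (28 - 1*(-53)))/(-24 + (28 - 1*(-53)))) = 1/((-4 + (28 + 53))/(-24 + (28 + 53))) = 1/((-4 + 81)/(-24 + 81)) = 1/(77/57) = 57/77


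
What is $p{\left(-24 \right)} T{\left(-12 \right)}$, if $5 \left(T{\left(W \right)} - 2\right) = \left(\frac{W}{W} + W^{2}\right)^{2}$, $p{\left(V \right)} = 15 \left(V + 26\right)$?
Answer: $126210$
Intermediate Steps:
$p{\left(V \right)} = 390 + 15 V$ ($p{\left(V \right)} = 15 \left(26 + V\right) = 390 + 15 V$)
$T{\left(W \right)} = 2 + \frac{\left(1 + W^{2}\right)^{2}}{5}$ ($T{\left(W \right)} = 2 + \frac{\left(\frac{W}{W} + W^{2}\right)^{2}}{5} = 2 + \frac{\left(1 + W^{2}\right)^{2}}{5}$)
$p{\left(-24 \right)} T{\left(-12 \right)} = \left(390 + 15 \left(-24\right)\right) \left(2 + \frac{\left(1 + \left(-12\right)^{2}\right)^{2}}{5}\right) = \left(390 - 360\right) \left(2 + \frac{\left(1 + 144\right)^{2}}{5}\right) = 30 \left(2 + \frac{145^{2}}{5}\right) = 30 \left(2 + \frac{1}{5} \cdot 21025\right) = 30 \left(2 + 4205\right) = 30 \cdot 4207 = 126210$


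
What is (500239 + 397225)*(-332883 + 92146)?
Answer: -216052790968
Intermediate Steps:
(500239 + 397225)*(-332883 + 92146) = 897464*(-240737) = -216052790968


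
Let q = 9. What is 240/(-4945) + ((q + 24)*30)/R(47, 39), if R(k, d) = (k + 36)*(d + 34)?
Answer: 688278/5992351 ≈ 0.11486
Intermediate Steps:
R(k, d) = (34 + d)*(36 + k) (R(k, d) = (36 + k)*(34 + d) = (34 + d)*(36 + k))
240/(-4945) + ((q + 24)*30)/R(47, 39) = 240/(-4945) + ((9 + 24)*30)/(1224 + 34*47 + 36*39 + 39*47) = 240*(-1/4945) + (33*30)/(1224 + 1598 + 1404 + 1833) = -48/989 + 990/6059 = 688278/5992351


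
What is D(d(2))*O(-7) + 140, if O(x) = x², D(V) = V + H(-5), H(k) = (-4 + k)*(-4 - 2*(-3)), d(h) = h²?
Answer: -546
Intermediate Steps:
H(k) = -8 + 2*k (H(k) = (-4 + k)*(-4 + 6) = (-4 + k)*2 = -8 + 2*k)
D(V) = -18 + V (D(V) = V + (-8 + 2*(-5)) = V + (-8 - 10) = V - 18 = -18 + V)
D(d(2))*O(-7) + 140 = (-18 + 2²)*(-7)² + 140 = (-18 + 4)*49 + 140 = -14*49 + 140 = -686 + 140 = -546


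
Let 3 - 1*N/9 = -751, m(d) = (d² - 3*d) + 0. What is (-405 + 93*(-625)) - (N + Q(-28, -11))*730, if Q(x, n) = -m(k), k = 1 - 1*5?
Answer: -4991870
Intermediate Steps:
k = -4 (k = 1 - 5 = -4)
m(d) = d² - 3*d
Q(x, n) = -28 (Q(x, n) = -(-4)*(-3 - 4) = -(-4)*(-7) = -1*28 = -28)
N = 6786 (N = 27 - 9*(-751) = 27 + 6759 = 6786)
(-405 + 93*(-625)) - (N + Q(-28, -11))*730 = (-405 + 93*(-625)) - (6786 - 28)*730 = (-405 - 58125) - 6758*730 = -58530 - 1*4933340 = -58530 - 4933340 = -4991870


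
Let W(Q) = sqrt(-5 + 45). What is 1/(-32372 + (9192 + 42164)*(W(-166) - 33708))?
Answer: -86557021/149842352413011348 - 12839*sqrt(10)/374605881032528370 ≈ -5.7776e-10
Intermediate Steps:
W(Q) = 2*sqrt(10) (W(Q) = sqrt(40) = 2*sqrt(10))
1/(-32372 + (9192 + 42164)*(W(-166) - 33708)) = 1/(-32372 + (9192 + 42164)*(2*sqrt(10) - 33708)) = 1/(-32372 + 51356*(-33708 + 2*sqrt(10))) = 1/(-32372 + (-1731108048 + 102712*sqrt(10))) = 1/(-1731140420 + 102712*sqrt(10))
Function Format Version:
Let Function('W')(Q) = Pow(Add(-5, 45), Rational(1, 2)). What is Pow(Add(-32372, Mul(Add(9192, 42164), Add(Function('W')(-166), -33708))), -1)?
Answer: Add(Rational(-86557021, 149842352413011348), Mul(Rational(-12839, 374605881032528370), Pow(10, Rational(1, 2)))) ≈ -5.7776e-10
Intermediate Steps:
Function('W')(Q) = Mul(2, Pow(10, Rational(1, 2))) (Function('W')(Q) = Pow(40, Rational(1, 2)) = Mul(2, Pow(10, Rational(1, 2))))
Pow(Add(-32372, Mul(Add(9192, 42164), Add(Function('W')(-166), -33708))), -1) = Pow(Add(-32372, Mul(Add(9192, 42164), Add(Mul(2, Pow(10, Rational(1, 2))), -33708))), -1) = Pow(Add(-32372, Mul(51356, Add(-33708, Mul(2, Pow(10, Rational(1, 2)))))), -1) = Pow(Add(-32372, Add(-1731108048, Mul(102712, Pow(10, Rational(1, 2))))), -1) = Pow(Add(-1731140420, Mul(102712, Pow(10, Rational(1, 2)))), -1)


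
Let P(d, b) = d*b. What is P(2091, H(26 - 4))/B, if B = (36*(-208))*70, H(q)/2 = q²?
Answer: -84337/21840 ≈ -3.8616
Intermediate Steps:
H(q) = 2*q²
P(d, b) = b*d
B = -524160 (B = -7488*70 = -524160)
P(2091, H(26 - 4))/B = ((2*(26 - 4)²)*2091)/(-524160) = ((2*22²)*2091)*(-1/524160) = ((2*484)*2091)*(-1/524160) = (968*2091)*(-1/524160) = 2024088*(-1/524160) = -84337/21840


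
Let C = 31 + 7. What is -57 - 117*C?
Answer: -4503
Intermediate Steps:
C = 38
-57 - 117*C = -57 - 117*38 = -57 - 4446 = -4503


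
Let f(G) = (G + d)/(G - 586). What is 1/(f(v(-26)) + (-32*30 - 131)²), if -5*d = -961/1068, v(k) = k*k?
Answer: 480600/572052659401 ≈ 8.4013e-7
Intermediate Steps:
v(k) = k²
d = 961/5340 (d = -(-961)/(5*1068) = -⅕*(-961/1068) = 961/5340 ≈ 0.17996)
f(G) = (961/5340 + G)/(-586 + G) (f(G) = (G + 961/5340)/(G - 586) = (961/5340 + G)/(-586 + G))
1/(f(v(-26)) + (-32*30 - 131)²) = 1/((961/5340 + (-26)²)/(-586 + (-26)²) + (-32*30 - 131)²) = 1/((961/5340 + 676)/(-586 + 676) + (-960 - 131)²) = 1/((3610801/5340)/90 + (-1091)²) = 1/((1/90)*(3610801/5340) + 1190281) = 1/(3610801/480600 + 1190281) = 1/(572052659401/480600) = 480600/572052659401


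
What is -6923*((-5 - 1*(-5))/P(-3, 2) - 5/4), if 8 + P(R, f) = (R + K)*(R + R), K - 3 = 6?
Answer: 34615/4 ≈ 8653.8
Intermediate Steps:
K = 9 (K = 3 + 6 = 9)
P(R, f) = -8 + 2*R*(9 + R) (P(R, f) = -8 + (R + 9)*(R + R) = -8 + (9 + R)*(2*R) = -8 + 2*R*(9 + R))
-6923*((-5 - 1*(-5))/P(-3, 2) - 5/4) = -6923*((-5 - 1*(-5))/(-8 + 2*(-3)² + 18*(-3)) - 5/4) = -6923*((-5 + 5)/(-8 + 2*9 - 54) - 5*¼) = -6923*(0/(-8 + 18 - 54) - 5/4) = -6923*(0/(-44) - 5/4) = -6923*(0*(-1/44) - 5/4) = -6923*(0 - 5/4) = -6923*(-5/4) = 34615/4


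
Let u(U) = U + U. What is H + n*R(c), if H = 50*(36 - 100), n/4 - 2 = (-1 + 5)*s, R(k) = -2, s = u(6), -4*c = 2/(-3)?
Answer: -3600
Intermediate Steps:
u(U) = 2*U
c = ⅙ (c = -1/(2*(-3)) = -(-1)/(2*3) = -¼*(-⅔) = ⅙ ≈ 0.16667)
s = 12 (s = 2*6 = 12)
n = 200 (n = 8 + 4*((-1 + 5)*12) = 8 + 4*(4*12) = 8 + 4*48 = 8 + 192 = 200)
H = -3200 (H = 50*(-64) = -3200)
H + n*R(c) = -3200 + 200*(-2) = -3200 - 400 = -3600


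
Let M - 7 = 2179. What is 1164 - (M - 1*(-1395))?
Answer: -2417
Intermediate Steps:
M = 2186 (M = 7 + 2179 = 2186)
1164 - (M - 1*(-1395)) = 1164 - (2186 - 1*(-1395)) = 1164 - (2186 + 1395) = 1164 - 1*3581 = 1164 - 3581 = -2417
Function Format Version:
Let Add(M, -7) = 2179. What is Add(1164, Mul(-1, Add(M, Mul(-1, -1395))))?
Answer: -2417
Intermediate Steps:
M = 2186 (M = Add(7, 2179) = 2186)
Add(1164, Mul(-1, Add(M, Mul(-1, -1395)))) = Add(1164, Mul(-1, Add(2186, Mul(-1, -1395)))) = Add(1164, Mul(-1, Add(2186, 1395))) = Add(1164, Mul(-1, 3581)) = Add(1164, -3581) = -2417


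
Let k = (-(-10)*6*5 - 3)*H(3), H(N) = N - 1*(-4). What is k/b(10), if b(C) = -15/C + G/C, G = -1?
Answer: -10395/8 ≈ -1299.4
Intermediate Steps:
H(N) = 4 + N (H(N) = N + 4 = 4 + N)
b(C) = -16/C (b(C) = -15/C - 1/C = -16/C)
k = 2079 (k = (-(-10)*6*5 - 3)*(4 + 3) = (-5*(-12)*5 - 3)*7 = (60*5 - 3)*7 = (300 - 3)*7 = 297*7 = 2079)
k/b(10) = 2079/((-16/10)) = 2079/((-16*1/10)) = 2079/(-8/5) = 2079*(-5/8) = -10395/8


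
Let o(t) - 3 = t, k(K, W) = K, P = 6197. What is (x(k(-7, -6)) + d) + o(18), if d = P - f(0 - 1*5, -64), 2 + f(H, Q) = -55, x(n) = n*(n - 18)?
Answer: 6450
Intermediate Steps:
o(t) = 3 + t
x(n) = n*(-18 + n)
f(H, Q) = -57 (f(H, Q) = -2 - 55 = -57)
d = 6254 (d = 6197 - 1*(-57) = 6197 + 57 = 6254)
(x(k(-7, -6)) + d) + o(18) = (-7*(-18 - 7) + 6254) + (3 + 18) = (-7*(-25) + 6254) + 21 = (175 + 6254) + 21 = 6429 + 21 = 6450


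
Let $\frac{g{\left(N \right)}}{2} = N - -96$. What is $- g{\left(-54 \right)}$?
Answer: $-84$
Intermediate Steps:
$g{\left(N \right)} = 192 + 2 N$ ($g{\left(N \right)} = 2 \left(N - -96\right) = 2 \left(N + 96\right) = 2 \left(96 + N\right) = 192 + 2 N$)
$- g{\left(-54 \right)} = - (192 + 2 \left(-54\right)) = - (192 - 108) = \left(-1\right) 84 = -84$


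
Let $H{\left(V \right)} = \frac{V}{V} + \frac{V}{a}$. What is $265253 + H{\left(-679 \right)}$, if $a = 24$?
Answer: $\frac{6365417}{24} \approx 2.6523 \cdot 10^{5}$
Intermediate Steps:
$H{\left(V \right)} = 1 + \frac{V}{24}$ ($H{\left(V \right)} = \frac{V}{V} + \frac{V}{24} = 1 + V \frac{1}{24} = 1 + \frac{V}{24}$)
$265253 + H{\left(-679 \right)} = 265253 + \left(1 + \frac{1}{24} \left(-679\right)\right) = 265253 + \left(1 - \frac{679}{24}\right) = 265253 - \frac{655}{24} = \frac{6365417}{24}$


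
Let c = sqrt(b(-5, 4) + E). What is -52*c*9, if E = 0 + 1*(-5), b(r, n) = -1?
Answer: -468*I*sqrt(6) ≈ -1146.4*I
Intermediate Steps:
E = -5 (E = 0 - 5 = -5)
c = I*sqrt(6) (c = sqrt(-1 - 5) = sqrt(-6) = I*sqrt(6) ≈ 2.4495*I)
-52*c*9 = -52*I*sqrt(6)*9 = -468*I*sqrt(6)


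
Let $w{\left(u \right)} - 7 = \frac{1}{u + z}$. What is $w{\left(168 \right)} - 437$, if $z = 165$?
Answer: $- \frac{143189}{333} \approx -430.0$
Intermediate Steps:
$w{\left(u \right)} = 7 + \frac{1}{165 + u}$ ($w{\left(u \right)} = 7 + \frac{1}{u + 165} = 7 + \frac{1}{165 + u}$)
$w{\left(168 \right)} - 437 = \frac{1156 + 7 \cdot 168}{165 + 168} - 437 = \frac{1156 + 1176}{333} - 437 = \frac{1}{333} \cdot 2332 - 437 = \frac{2332}{333} - 437 = - \frac{143189}{333}$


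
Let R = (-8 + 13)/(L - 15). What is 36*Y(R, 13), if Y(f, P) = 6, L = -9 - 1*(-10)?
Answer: 216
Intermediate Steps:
L = 1 (L = -9 + 10 = 1)
R = -5/14 (R = (-8 + 13)/(1 - 15) = 5/(-14) = 5*(-1/14) = -5/14 ≈ -0.35714)
36*Y(R, 13) = 36*6 = 216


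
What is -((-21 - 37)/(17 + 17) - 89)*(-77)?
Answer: -118734/17 ≈ -6984.4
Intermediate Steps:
-((-21 - 37)/(17 + 17) - 89)*(-77) = -(-58/34 - 89)*(-77) = -(-58*1/34 - 89)*(-77) = -(-29/17 - 89)*(-77) = -(-1542)*(-77)/17 = -1*118734/17 = -118734/17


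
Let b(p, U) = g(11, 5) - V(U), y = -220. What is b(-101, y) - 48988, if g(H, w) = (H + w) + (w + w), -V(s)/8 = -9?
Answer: -49034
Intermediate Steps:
V(s) = 72 (V(s) = -8*(-9) = 72)
g(H, w) = H + 3*w (g(H, w) = (H + w) + 2*w = H + 3*w)
b(p, U) = -46 (b(p, U) = (11 + 3*5) - 1*72 = (11 + 15) - 72 = 26 - 72 = -46)
b(-101, y) - 48988 = -46 - 48988 = -49034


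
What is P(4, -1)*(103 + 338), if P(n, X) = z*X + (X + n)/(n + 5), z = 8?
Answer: -3381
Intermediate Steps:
P(n, X) = 8*X + (X + n)/(5 + n) (P(n, X) = 8*X + (X + n)/(n + 5) = 8*X + (X + n)/(5 + n))
P(4, -1)*(103 + 338) = ((4 + 41*(-1) + 8*(-1)*4)/(5 + 4))*(103 + 338) = ((4 - 41 - 32)/9)*441 = ((1/9)*(-69))*441 = -23/3*441 = -3381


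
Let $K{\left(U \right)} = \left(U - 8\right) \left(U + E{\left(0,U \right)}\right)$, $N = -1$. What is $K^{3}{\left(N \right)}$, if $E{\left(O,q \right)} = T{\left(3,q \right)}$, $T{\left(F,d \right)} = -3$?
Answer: $46656$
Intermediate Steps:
$E{\left(O,q \right)} = -3$
$K{\left(U \right)} = \left(-8 + U\right) \left(-3 + U\right)$ ($K{\left(U \right)} = \left(U - 8\right) \left(U - 3\right) = \left(-8 + U\right) \left(-3 + U\right)$)
$K^{3}{\left(N \right)} = \left(24 + \left(-1\right)^{2} - -11\right)^{3} = \left(24 + 1 + 11\right)^{3} = 36^{3} = 46656$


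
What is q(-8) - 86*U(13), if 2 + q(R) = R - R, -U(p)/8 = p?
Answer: 8942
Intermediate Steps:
U(p) = -8*p
q(R) = -2 (q(R) = -2 + (R - R) = -2 + 0 = -2)
q(-8) - 86*U(13) = -2 - (-688)*13 = -2 - 86*(-104) = -2 + 8944 = 8942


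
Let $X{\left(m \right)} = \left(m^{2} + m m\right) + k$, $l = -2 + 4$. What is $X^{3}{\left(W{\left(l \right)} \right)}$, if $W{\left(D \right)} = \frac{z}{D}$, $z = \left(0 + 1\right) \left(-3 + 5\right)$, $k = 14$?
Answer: $4096$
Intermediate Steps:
$z = 2$ ($z = 1 \cdot 2 = 2$)
$l = 2$
$W{\left(D \right)} = \frac{2}{D}$
$X{\left(m \right)} = 14 + 2 m^{2}$ ($X{\left(m \right)} = \left(m^{2} + m m\right) + 14 = \left(m^{2} + m^{2}\right) + 14 = 2 m^{2} + 14 = 14 + 2 m^{2}$)
$X^{3}{\left(W{\left(l \right)} \right)} = \left(14 + 2 \left(\frac{2}{2}\right)^{2}\right)^{3} = \left(14 + 2 \left(2 \cdot \frac{1}{2}\right)^{2}\right)^{3} = \left(14 + 2 \cdot 1^{2}\right)^{3} = \left(14 + 2 \cdot 1\right)^{3} = \left(14 + 2\right)^{3} = 16^{3} = 4096$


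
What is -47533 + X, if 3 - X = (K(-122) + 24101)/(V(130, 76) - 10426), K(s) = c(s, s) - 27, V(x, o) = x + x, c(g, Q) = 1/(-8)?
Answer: -3865327249/81328 ≈ -47528.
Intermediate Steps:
c(g, Q) = -⅛ (c(g, Q) = 1*(-⅛) = -⅛)
V(x, o) = 2*x
K(s) = -217/8 (K(s) = -⅛ - 27 = -217/8)
X = 436575/81328 (X = 3 - (-217/8 + 24101)/(2*130 - 10426) = 3 - 192591/(8*(260 - 10426)) = 3 - 192591/(8*(-10166)) = 3 - 192591*(-1)/(8*10166) = 3 - 1*(-192591/81328) = 3 + 192591/81328 = 436575/81328 ≈ 5.3681)
-47533 + X = -47533 + 436575/81328 = -3865327249/81328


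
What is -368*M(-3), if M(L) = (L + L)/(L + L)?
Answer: -368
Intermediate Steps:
M(L) = 1 (M(L) = (2*L)/((2*L)) = (2*L)*(1/(2*L)) = 1)
-368*M(-3) = -368*1 = -368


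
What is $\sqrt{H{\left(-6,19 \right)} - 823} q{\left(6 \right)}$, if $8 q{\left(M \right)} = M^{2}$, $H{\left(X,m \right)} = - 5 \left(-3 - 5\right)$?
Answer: $\frac{27 i \sqrt{87}}{2} \approx 125.92 i$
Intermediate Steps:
$H{\left(X,m \right)} = 40$ ($H{\left(X,m \right)} = \left(-5\right) \left(-8\right) = 40$)
$q{\left(M \right)} = \frac{M^{2}}{8}$
$\sqrt{H{\left(-6,19 \right)} - 823} q{\left(6 \right)} = \sqrt{40 - 823} \frac{6^{2}}{8} = \sqrt{-783} \cdot \frac{1}{8} \cdot 36 = 3 i \sqrt{87} \cdot \frac{9}{2} = \frac{27 i \sqrt{87}}{2}$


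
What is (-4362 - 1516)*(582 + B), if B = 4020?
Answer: -27050556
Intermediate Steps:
(-4362 - 1516)*(582 + B) = (-4362 - 1516)*(582 + 4020) = -5878*4602 = -27050556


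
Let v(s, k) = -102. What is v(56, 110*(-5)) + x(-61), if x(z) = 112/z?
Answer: -6334/61 ≈ -103.84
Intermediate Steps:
v(56, 110*(-5)) + x(-61) = -102 + 112/(-61) = -102 + 112*(-1/61) = -102 - 112/61 = -6334/61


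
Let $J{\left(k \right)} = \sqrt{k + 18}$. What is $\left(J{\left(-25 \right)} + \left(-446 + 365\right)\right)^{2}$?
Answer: $\left(-81 + i \sqrt{7}\right)^{2} \approx 6554.0 - 428.61 i$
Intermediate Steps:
$J{\left(k \right)} = \sqrt{18 + k}$
$\left(J{\left(-25 \right)} + \left(-446 + 365\right)\right)^{2} = \left(\sqrt{18 - 25} + \left(-446 + 365\right)\right)^{2} = \left(\sqrt{-7} - 81\right)^{2} = \left(i \sqrt{7} - 81\right)^{2} = \left(-81 + i \sqrt{7}\right)^{2}$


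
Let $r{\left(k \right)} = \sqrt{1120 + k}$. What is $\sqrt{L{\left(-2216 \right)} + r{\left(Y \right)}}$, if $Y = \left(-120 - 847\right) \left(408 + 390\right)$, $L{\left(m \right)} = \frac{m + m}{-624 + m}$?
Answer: $\frac{\sqrt{196670 + 126025 i \sqrt{770546}}}{355} \approx 20.969 + 20.931 i$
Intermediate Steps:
$L{\left(m \right)} = \frac{2 m}{-624 + m}$
$Y = -771666$ ($Y = \left(-967\right) 798 = -771666$)
$\sqrt{L{\left(-2216 \right)} + r{\left(Y \right)}} = \sqrt{2 \left(-2216\right) \frac{1}{-624 - 2216} + \sqrt{1120 - 771666}} = \sqrt{2 \left(-2216\right) \frac{1}{-2840} + \sqrt{-770546}} = \sqrt{2 \left(-2216\right) \left(- \frac{1}{2840}\right) + i \sqrt{770546}} = \sqrt{\frac{554}{355} + i \sqrt{770546}}$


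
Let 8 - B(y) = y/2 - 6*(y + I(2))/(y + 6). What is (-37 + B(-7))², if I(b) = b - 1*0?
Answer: 81/4 ≈ 20.250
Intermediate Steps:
I(b) = b (I(b) = b + 0 = b)
B(y) = 8 - y/2 + 6*(2 + y)/(6 + y) (B(y) = 8 - (y/2 - 6*(y + 2)/(y + 6)) = 8 - (y*(½) - 6*(2 + y)/(6 + y)) = 8 - (y/2 - 6*(2 + y)/(6 + y)) = 8 + (-y/2 + 6*(2 + y)/(6 + y)) = 8 - y/2 + 6*(2 + y)/(6 + y))
(-37 + B(-7))² = (-37 + (120 - 1*(-7)² + 22*(-7))/(2*(6 - 7)))² = (-37 + (½)*(120 - 1*49 - 154)/(-1))² = (-37 + (½)*(-1)*(120 - 49 - 154))² = (-37 + (½)*(-1)*(-83))² = (-37 + 83/2)² = (9/2)² = 81/4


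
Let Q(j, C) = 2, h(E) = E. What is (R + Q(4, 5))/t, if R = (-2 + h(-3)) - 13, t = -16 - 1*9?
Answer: 16/25 ≈ 0.64000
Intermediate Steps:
t = -25 (t = -16 - 9 = -25)
R = -18 (R = (-2 - 3) - 13 = -5 - 13 = -18)
(R + Q(4, 5))/t = (-18 + 2)/(-25) = -16*(-1/25) = 16/25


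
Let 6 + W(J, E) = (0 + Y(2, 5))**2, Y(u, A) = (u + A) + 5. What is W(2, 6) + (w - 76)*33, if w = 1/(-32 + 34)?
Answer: -4707/2 ≈ -2353.5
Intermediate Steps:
Y(u, A) = 5 + A + u (Y(u, A) = (A + u) + 5 = 5 + A + u)
w = 1/2 ≈ 0.50000
W(J, E) = 138 (W(J, E) = -6 + (0 + (5 + 5 + 2))**2 = -6 + (0 + 12)**2 = -6 + 12**2 = -6 + 144 = 138)
W(2, 6) + (w - 76)*33 = 138 + (1/2 - 76)*33 = 138 - 151/2*33 = 138 - 4983/2 = -4707/2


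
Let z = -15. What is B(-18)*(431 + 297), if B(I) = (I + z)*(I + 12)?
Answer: 144144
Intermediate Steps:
B(I) = (-15 + I)*(12 + I) (B(I) = (I - 15)*(I + 12) = (-15 + I)*(12 + I))
B(-18)*(431 + 297) = (-180 + (-18)² - 3*(-18))*(431 + 297) = (-180 + 324 + 54)*728 = 198*728 = 144144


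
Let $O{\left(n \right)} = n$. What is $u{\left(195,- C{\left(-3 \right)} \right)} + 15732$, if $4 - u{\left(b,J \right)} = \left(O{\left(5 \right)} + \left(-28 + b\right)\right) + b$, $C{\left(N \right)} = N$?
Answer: $15369$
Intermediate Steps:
$u{\left(b,J \right)} = 27 - 2 b$ ($u{\left(b,J \right)} = 4 - \left(\left(5 + \left(-28 + b\right)\right) + b\right) = 4 - \left(\left(-23 + b\right) + b\right) = 4 - \left(-23 + 2 b\right) = 27 - 2 b$)
$u{\left(195,- C{\left(-3 \right)} \right)} + 15732 = \left(27 - 390\right) + 15732 = -363 + 15732 = 15369$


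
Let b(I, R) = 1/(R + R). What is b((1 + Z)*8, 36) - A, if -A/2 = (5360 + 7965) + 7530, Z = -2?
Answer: 3003121/72 ≈ 41710.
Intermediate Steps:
b(I, R) = 1/(2*R)
A = -41710 (A = -2*((5360 + 7965) + 7530) = -2*(13325 + 7530) = -2*20855 = -41710)
b((1 + Z)*8, 36) - A = (½)/36 - 1*(-41710) = (½)*(1/36) + 41710 = 1/72 + 41710 = 3003121/72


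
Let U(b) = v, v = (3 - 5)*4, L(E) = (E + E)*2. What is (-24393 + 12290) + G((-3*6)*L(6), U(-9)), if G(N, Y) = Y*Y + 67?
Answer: -11972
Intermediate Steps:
L(E) = 4*E (L(E) = (2*E)*2 = 4*E)
v = -8 (v = -2*4 = -8)
U(b) = -8
G(N, Y) = 67 + Y² (G(N, Y) = Y² + 67 = 67 + Y²)
(-24393 + 12290) + G((-3*6)*L(6), U(-9)) = (-24393 + 12290) + (67 + (-8)²) = -12103 + (67 + 64) = -12103 + 131 = -11972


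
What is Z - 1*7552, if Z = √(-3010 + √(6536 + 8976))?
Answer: -7552 + I*√(3010 - 2*√3878) ≈ -7552.0 + 53.716*I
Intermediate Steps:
Z = √(-3010 + 2*√3878) (Z = √(-3010 + √15512) = √(-3010 + 2*√3878) ≈ 53.716*I)
Z - 1*7552 = √(-3010 + 2*√3878) - 1*7552 = √(-3010 + 2*√3878) - 7552 = -7552 + √(-3010 + 2*√3878)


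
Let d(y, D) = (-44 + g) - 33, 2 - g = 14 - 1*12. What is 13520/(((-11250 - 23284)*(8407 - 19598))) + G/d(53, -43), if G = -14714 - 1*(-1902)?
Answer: 2475727302084/14879094769 ≈ 166.39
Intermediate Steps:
g = 0 (g = 2 - (14 - 1*12) = 2 - (14 - 12) = 2 - 1*2 = 2 - 2 = 0)
d(y, D) = -77 (d(y, D) = (-44 + 0) - 33 = -44 - 33 = -77)
G = -12812 (G = -14714 + 1902 = -12812)
13520/(((-11250 - 23284)*(8407 - 19598))) + G/d(53, -43) = 13520/(((-11250 - 23284)*(8407 - 19598))) - 12812/(-77) = 13520/((-34534*(-11191))) - 12812*(-1/77) = 13520/386469994 + 12812/77 = 13520*(1/386469994) + 12812/77 = 6760/193234997 + 12812/77 = 2475727302084/14879094769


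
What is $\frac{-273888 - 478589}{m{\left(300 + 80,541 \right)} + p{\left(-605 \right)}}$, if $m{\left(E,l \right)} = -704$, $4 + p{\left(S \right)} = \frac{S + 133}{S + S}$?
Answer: $\frac{455248585}{428104} \approx 1063.4$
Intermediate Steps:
$p{\left(S \right)} = -4 + \frac{133 + S}{2 S}$ ($p{\left(S \right)} = -4 + \frac{S + 133}{S + S} = -4 + \frac{133 + S}{2 S}$)
$\frac{-273888 - 478589}{m{\left(300 + 80,541 \right)} + p{\left(-605 \right)}} = \frac{-273888 - 478589}{-704 + \frac{7 \left(19 - -605\right)}{2 \left(-605\right)}} = - \frac{752477}{-704 + \frac{7}{2} \left(- \frac{1}{605}\right) \left(19 + 605\right)} = - \frac{752477}{-704 + \frac{7}{2} \left(- \frac{1}{605}\right) 624} = - \frac{752477}{-704 - \frac{2184}{605}} = - \frac{752477}{- \frac{428104}{605}} = \left(-752477\right) \left(- \frac{605}{428104}\right) = \frac{455248585}{428104}$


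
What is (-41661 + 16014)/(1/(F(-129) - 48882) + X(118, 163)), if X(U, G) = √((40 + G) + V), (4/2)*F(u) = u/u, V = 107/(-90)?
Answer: -451318978980/173594764521187 - 735371622367029*√181630/173594764521187 ≈ -1805.4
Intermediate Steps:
V = -107/90 (V = 107*(-1/90) = -107/90 ≈ -1.1889)
F(u) = ½ (F(u) = (u/u)/2 = (½)*1 = ½)
X(U, G) = √(3493/90 + G) (X(U, G) = √((40 + G) - 107/90) = √(3493/90 + G))
(-41661 + 16014)/(1/(F(-129) - 48882) + X(118, 163)) = (-41661 + 16014)/(1/(½ - 48882) + √(34930 + 900*163)/30) = -25647/(1/(-97763/2) + √(34930 + 146700)/30) = -25647/(-2/97763 + √181630/30)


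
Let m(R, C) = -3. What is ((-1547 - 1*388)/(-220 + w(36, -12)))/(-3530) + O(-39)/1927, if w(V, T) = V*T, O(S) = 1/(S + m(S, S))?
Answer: -15890885/18627445704 ≈ -0.00085309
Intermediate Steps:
O(S) = 1/(-3 + S) (O(S) = 1/(S - 3) = 1/(-3 + S))
w(V, T) = T*V
((-1547 - 1*388)/(-220 + w(36, -12)))/(-3530) + O(-39)/1927 = ((-1547 - 1*388)/(-220 - 12*36))/(-3530) + 1/(-3 - 39*1927) = ((-1547 - 388)/(-220 - 432))*(-1/3530) + (1/1927)/(-42) = -1935/(-652)*(-1/3530) - 1/42*1/1927 = -1935*(-1/652)*(-1/3530) - 1/80934 = (1935/652)*(-1/3530) - 1/80934 = -387/460312 - 1/80934 = -15890885/18627445704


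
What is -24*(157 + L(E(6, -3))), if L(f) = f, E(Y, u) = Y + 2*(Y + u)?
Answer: -4056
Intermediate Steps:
E(Y, u) = 2*u + 3*Y (E(Y, u) = Y + (2*Y + 2*u) = 2*u + 3*Y)
-24*(157 + L(E(6, -3))) = -24*(157 + (2*(-3) + 3*6)) = -24*(157 + (-6 + 18)) = -24*(157 + 12) = -24*169 = -4056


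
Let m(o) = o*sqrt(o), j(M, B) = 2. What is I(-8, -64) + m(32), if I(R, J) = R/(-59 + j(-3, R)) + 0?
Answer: 8/57 + 128*sqrt(2) ≈ 181.16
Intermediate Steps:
m(o) = o**(3/2)
I(R, J) = -R/57 (I(R, J) = R/(-59 + 2) + 0 = R/(-57) + 0 = -R/57 + 0 = -R/57)
I(-8, -64) + m(32) = -1/57*(-8) + 32**(3/2) = 8/57 + 128*sqrt(2)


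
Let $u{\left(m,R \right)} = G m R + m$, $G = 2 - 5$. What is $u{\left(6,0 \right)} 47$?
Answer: $282$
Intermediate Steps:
$G = -3$ ($G = 2 - 5 = -3$)
$u{\left(m,R \right)} = m - 3 R m$ ($u{\left(m,R \right)} = - 3 m R + m = - 3 R m + m = m - 3 R m$)
$u{\left(6,0 \right)} 47 = 6 \left(1 - 0\right) 47 = 6 \left(1 + 0\right) 47 = 6 \cdot 1 \cdot 47 = 6 \cdot 47 = 282$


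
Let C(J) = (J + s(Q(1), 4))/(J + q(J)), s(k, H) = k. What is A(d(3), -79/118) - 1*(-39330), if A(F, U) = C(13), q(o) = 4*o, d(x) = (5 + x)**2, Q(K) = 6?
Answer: 2556469/65 ≈ 39330.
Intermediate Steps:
C(J) = (6 + J)/(5*J) (C(J) = (J + 6)/(J + 4*J) = (6 + J)/((5*J)) = (6 + J)*(1/(5*J)) = (6 + J)/(5*J))
A(F, U) = 19/65 (A(F, U) = (1/5)*(6 + 13)/13 = (1/5)*(1/13)*19 = 19/65)
A(d(3), -79/118) - 1*(-39330) = 19/65 - 1*(-39330) = 19/65 + 39330 = 2556469/65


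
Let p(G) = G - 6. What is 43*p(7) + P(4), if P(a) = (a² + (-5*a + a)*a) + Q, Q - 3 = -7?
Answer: -9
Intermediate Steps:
Q = -4 (Q = 3 - 7 = -4)
P(a) = -4 - 3*a² (P(a) = (a² + (-5*a + a)*a) - 4 = (a² + (-4*a)*a) - 4 = (a² - 4*a²) - 4 = -3*a² - 4 = -4 - 3*a²)
p(G) = -6 + G
43*p(7) + P(4) = 43*(-6 + 7) + (-4 - 3*4²) = 43*1 + (-4 - 3*16) = 43 + (-4 - 48) = 43 - 52 = -9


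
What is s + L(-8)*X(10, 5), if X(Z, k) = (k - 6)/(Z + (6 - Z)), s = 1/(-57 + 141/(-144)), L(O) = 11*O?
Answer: 122308/8349 ≈ 14.649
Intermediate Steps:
s = -48/2783 (s = 1/(-57 + 141*(-1/144)) = 1/(-57 - 47/48) = 1/(-2783/48) = -48/2783 ≈ -0.017248)
X(Z, k) = -1 + k/6 (X(Z, k) = (-6 + k)/6 = (-6 + k)*(⅙) = -1 + k/6)
s + L(-8)*X(10, 5) = -48/2783 + (11*(-8))*(-1 + (⅙)*5) = -48/2783 - 88*(-1 + ⅚) = -48/2783 - 88*(-⅙) = -48/2783 + 44/3 = 122308/8349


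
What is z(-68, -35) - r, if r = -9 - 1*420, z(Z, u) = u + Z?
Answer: 326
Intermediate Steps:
z(Z, u) = Z + u
r = -429 (r = -9 - 420 = -429)
z(-68, -35) - r = (-68 - 35) - 1*(-429) = -103 + 429 = 326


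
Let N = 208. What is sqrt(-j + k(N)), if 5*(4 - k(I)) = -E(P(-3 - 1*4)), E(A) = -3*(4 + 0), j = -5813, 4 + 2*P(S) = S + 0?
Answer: sqrt(145365)/5 ≈ 76.254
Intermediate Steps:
P(S) = -2 + S/2 (P(S) = -2 + (S + 0)/2 = -2 + S/2)
E(A) = -12 (E(A) = -3*4 = -12)
k(I) = 8/5 (k(I) = 4 - (-1)*(-12)/5 = 4 - 1/5*12 = 4 - 12/5 = 8/5)
sqrt(-j + k(N)) = sqrt(-1*(-5813) + 8/5) = sqrt(5813 + 8/5) = sqrt(29073/5) = sqrt(145365)/5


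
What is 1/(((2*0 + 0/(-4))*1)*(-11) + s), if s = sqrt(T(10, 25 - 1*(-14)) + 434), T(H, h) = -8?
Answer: sqrt(426)/426 ≈ 0.048450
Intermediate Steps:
s = sqrt(426) (s = sqrt(-8 + 434) = sqrt(426) ≈ 20.640)
1/(((2*0 + 0/(-4))*1)*(-11) + s) = 1/(((2*0 + 0/(-4))*1)*(-11) + sqrt(426)) = 1/(((0 + 0*(-1/4))*1)*(-11) + sqrt(426)) = 1/(((0 + 0)*1)*(-11) + sqrt(426)) = 1/((0*1)*(-11) + sqrt(426)) = 1/(0*(-11) + sqrt(426)) = 1/(0 + sqrt(426)) = 1/(sqrt(426)) = sqrt(426)/426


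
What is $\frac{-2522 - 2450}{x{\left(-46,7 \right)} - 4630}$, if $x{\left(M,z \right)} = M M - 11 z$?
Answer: $\frac{4972}{2591} \approx 1.919$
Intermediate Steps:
$x{\left(M,z \right)} = M^{2} - 11 z$
$\frac{-2522 - 2450}{x{\left(-46,7 \right)} - 4630} = \frac{-2522 - 2450}{\left(\left(-46\right)^{2} - 77\right) - 4630} = - \frac{4972}{\left(2116 - 77\right) - 4630} = - \frac{4972}{2039 - 4630} = - \frac{4972}{-2591} = \left(-4972\right) \left(- \frac{1}{2591}\right) = \frac{4972}{2591}$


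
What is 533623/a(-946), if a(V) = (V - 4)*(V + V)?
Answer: 533623/1797400 ≈ 0.29689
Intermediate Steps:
a(V) = 2*V*(-4 + V) (a(V) = (-4 + V)*(2*V) = 2*V*(-4 + V))
533623/a(-946) = 533623/((2*(-946)*(-4 - 946))) = 533623/((2*(-946)*(-950))) = 533623/1797400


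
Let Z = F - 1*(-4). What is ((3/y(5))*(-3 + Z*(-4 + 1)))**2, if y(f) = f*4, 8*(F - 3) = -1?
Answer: 321489/25600 ≈ 12.558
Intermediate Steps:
F = 23/8 (F = 3 + (1/8)*(-1) = 3 - 1/8 = 23/8 ≈ 2.8750)
y(f) = 4*f
Z = 55/8 (Z = 23/8 - 1*(-4) = 23/8 + 4 = 55/8 ≈ 6.8750)
((3/y(5))*(-3 + Z*(-4 + 1)))**2 = ((3/((4*5)))*(-3 + 55*(-4 + 1)/8))**2 = ((3/20)*(-3 + (55/8)*(-3)))**2 = ((3*(1/20))*(-3 - 165/8))**2 = ((3/20)*(-189/8))**2 = (-567/160)**2 = 321489/25600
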